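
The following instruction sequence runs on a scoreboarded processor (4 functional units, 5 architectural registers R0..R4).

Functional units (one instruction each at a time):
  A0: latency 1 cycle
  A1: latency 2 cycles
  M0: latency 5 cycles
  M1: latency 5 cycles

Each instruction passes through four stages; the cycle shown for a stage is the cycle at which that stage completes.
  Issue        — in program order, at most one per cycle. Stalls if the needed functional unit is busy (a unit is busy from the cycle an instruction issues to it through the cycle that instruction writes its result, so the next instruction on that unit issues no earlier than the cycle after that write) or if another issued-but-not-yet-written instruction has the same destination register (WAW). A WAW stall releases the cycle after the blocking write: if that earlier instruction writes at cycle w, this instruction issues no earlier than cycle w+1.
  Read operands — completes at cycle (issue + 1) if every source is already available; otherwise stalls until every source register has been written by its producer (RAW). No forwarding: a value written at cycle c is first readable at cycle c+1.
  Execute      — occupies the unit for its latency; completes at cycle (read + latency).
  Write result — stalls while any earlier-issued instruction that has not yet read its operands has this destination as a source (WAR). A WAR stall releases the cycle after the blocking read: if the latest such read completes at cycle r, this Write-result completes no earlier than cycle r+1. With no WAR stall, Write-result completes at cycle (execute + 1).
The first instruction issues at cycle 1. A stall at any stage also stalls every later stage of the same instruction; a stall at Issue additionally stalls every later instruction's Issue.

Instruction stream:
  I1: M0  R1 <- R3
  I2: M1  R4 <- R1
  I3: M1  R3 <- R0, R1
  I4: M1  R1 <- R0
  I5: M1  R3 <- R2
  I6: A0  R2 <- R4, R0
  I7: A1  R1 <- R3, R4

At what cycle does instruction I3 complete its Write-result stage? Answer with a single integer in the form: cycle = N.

cycle = 23

cycle 1: issue I1 (M0)
cycle 2: I1 read-ops | issue I2 (M1)
cycle 7: I1 finished on M0
cycle 8: I1→R1
cycle 9: I2 read-ops
cycle 14: I2 finished on M1
cycle 15: I2→R4
cycle 16: issue I3 (M1)
cycle 17: I3 read-ops
cycle 22: I3 finished on M1
cycle 23: I3→R3
cycle 24: issue I4 (M1)
cycle 25: I4 read-ops
cycle 30: I4 finished on M1
cycle 31: I4→R1
cycle 32: issue I5 (M1)
cycle 33: I5 read-ops | issue I6 (A0)
cycle 34: I6 read-ops | issue I7 (A1)
cycle 35: I6 finished on A0
cycle 36: I6→R2
cycle 38: I5 finished on M1
cycle 39: I5→R3
cycle 40: I7 read-ops
cycle 42: I7 finished on A1
cycle 43: I7→R1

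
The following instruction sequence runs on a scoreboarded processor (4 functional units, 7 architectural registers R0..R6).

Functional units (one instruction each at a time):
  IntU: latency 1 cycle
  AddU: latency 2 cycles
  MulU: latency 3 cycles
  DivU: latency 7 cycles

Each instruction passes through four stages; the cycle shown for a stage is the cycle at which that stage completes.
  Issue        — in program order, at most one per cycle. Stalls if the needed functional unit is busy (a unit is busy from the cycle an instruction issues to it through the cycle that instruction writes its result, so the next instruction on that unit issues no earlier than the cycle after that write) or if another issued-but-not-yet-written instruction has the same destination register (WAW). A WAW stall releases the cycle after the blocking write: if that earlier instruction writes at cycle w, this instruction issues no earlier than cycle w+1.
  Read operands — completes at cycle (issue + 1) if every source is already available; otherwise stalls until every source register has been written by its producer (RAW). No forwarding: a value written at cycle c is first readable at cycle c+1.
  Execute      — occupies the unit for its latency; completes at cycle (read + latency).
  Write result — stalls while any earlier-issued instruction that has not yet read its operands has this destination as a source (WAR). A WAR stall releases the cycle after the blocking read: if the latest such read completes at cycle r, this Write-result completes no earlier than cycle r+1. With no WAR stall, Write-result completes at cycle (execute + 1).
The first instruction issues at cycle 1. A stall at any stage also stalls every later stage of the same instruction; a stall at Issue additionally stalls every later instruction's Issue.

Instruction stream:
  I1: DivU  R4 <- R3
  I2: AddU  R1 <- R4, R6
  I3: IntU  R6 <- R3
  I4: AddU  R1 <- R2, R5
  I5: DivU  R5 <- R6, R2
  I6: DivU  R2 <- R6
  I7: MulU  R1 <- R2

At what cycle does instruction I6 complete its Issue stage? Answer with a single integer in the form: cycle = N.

cycle 1: I1→DivU
cycle 2: I1 RO | I2→AddU
cycle 3: I3→IntU
cycle 4: I3 RO
cycle 5: I3 EX
cycle 9: I1 EX
cycle 10: I1 WR R4
cycle 11: I2 RO
cycle 12: I3 WR R6
cycle 13: I2 EX
cycle 14: I2 WR R1
cycle 15: I4→AddU
cycle 16: I4 RO | I5→DivU
cycle 17: I5 RO
cycle 18: I4 EX
cycle 19: I4 WR R1
cycle 24: I5 EX
cycle 25: I5 WR R5
cycle 26: I6→DivU
cycle 27: I6 RO | I7→MulU
cycle 34: I6 EX
cycle 35: I6 WR R2
cycle 36: I7 RO
cycle 39: I7 EX
cycle 40: I7 WR R1

cycle = 26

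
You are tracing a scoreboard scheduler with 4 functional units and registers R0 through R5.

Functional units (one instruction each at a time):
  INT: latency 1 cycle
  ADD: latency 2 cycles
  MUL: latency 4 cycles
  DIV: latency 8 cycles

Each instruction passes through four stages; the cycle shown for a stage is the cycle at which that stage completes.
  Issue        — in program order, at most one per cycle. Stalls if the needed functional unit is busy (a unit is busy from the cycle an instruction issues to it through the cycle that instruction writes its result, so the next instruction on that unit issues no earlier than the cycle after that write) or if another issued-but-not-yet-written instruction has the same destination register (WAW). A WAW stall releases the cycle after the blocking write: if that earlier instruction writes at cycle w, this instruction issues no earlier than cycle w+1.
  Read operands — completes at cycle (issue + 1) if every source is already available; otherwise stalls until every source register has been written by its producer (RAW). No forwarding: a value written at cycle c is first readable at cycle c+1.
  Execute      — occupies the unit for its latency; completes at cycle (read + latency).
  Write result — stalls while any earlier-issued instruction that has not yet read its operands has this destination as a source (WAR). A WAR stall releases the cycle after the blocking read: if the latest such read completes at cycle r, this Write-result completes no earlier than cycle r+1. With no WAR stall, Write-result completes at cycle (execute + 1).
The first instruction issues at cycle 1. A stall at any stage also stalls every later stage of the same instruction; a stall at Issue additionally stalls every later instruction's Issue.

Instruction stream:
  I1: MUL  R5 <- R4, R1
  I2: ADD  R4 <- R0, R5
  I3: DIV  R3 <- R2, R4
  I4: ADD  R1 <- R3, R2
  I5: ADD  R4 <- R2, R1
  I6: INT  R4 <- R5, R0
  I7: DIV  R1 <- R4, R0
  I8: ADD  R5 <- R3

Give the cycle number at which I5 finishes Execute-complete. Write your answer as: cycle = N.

cycle = 29

I1 -> (1, 2, 6, 7)
I2 -> (2, 8, 10, 11)  // RAW R5: wait I1 write@7
I3 -> (3, 12, 20, 21)  // RAW R4: wait I2 write@11
I4 -> (12, 22, 24, 25)  // struct: ADD busy until I2 writes@11, RAW R3: wait I3 write@21
I5 -> (26, 27, 29, 30)  // struct: ADD busy until I4 writes@25
I6 -> (31, 32, 33, 34)  // WAW R4: wait I5 write@30
I7 -> (32, 35, 43, 44)  // RAW R4: wait I6 write@34
I8 -> (33, 34, 36, 37)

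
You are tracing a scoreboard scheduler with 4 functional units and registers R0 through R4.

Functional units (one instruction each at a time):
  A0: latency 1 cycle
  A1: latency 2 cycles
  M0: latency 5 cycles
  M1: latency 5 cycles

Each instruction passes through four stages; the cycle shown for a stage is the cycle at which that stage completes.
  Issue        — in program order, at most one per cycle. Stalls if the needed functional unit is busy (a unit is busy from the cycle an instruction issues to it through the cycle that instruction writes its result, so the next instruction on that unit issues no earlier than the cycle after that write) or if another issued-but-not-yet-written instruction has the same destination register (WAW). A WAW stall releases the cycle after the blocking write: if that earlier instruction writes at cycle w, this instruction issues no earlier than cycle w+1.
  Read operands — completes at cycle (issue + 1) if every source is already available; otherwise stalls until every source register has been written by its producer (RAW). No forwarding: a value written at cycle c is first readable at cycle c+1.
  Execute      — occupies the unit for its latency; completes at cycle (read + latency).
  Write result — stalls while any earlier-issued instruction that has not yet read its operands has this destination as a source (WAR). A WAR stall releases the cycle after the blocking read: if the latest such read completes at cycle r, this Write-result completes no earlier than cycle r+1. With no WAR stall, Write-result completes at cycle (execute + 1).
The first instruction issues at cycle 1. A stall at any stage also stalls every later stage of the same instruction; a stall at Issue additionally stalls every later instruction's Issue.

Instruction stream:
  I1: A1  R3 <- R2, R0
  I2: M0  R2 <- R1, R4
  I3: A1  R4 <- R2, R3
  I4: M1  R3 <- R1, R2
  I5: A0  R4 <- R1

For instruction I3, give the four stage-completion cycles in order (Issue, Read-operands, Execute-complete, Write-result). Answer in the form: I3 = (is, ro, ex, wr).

c1: issue I1 (A1)
c2: I1 read-ops, issue I2 (M0)
c3: I2 read-ops
c4: I1 finished on A1
c5: I1→R3
c6: issue I3 (A1)
c7: issue I4 (M1)
c8: I2 finished on M0
c9: I2→R2
c10: I3 read-ops, I4 read-ops
c12: I3 finished on A1
c13: I3→R4
c14: issue I5 (A0)
c15: I4 finished on M1, I5 read-ops
c16: I4→R3, I5 finished on A0
c17: I5→R4

I3 = (6, 10, 12, 13)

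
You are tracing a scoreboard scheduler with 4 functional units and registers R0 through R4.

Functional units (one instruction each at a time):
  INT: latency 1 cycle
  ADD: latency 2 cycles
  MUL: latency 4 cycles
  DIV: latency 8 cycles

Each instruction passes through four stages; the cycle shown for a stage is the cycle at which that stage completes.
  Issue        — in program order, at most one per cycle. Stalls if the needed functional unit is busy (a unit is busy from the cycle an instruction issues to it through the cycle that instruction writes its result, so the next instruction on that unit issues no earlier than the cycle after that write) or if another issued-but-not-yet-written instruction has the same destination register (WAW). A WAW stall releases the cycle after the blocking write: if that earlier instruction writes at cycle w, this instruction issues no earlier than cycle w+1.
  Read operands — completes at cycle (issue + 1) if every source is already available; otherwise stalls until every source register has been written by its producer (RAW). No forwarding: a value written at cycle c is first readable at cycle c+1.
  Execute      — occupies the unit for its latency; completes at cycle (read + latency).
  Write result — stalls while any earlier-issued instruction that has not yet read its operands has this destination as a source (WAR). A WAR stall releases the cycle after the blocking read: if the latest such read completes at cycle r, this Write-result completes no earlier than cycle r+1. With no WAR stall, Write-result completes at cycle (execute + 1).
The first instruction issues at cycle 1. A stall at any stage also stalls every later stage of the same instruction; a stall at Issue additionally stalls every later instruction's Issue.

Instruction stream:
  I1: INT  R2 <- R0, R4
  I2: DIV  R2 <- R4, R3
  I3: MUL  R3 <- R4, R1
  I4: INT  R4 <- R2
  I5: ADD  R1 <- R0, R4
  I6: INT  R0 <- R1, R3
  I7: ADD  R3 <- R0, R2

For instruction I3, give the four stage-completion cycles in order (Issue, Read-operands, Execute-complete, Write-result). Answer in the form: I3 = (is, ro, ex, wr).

I1: IS=1 RO=2 EX=3 WR=4
I2: IS=5 RO=6 EX=14 WR=15  [WAW R2: wait I1 write@4]
I3: IS=6 RO=7 EX=11 WR=12
I4: IS=7 RO=16 EX=17 WR=18  [RAW R2: wait I2 write@15]
I5: IS=8 RO=19 EX=21 WR=22  [RAW R4: wait I4 write@18]
I6: IS=19 RO=23 EX=24 WR=25  [struct: INT busy until I4 writes@18; RAW R1: wait I5 write@22]
I7: IS=23 RO=26 EX=28 WR=29  [struct: ADD busy until I5 writes@22; RAW R0: wait I6 write@25]

I3 = (6, 7, 11, 12)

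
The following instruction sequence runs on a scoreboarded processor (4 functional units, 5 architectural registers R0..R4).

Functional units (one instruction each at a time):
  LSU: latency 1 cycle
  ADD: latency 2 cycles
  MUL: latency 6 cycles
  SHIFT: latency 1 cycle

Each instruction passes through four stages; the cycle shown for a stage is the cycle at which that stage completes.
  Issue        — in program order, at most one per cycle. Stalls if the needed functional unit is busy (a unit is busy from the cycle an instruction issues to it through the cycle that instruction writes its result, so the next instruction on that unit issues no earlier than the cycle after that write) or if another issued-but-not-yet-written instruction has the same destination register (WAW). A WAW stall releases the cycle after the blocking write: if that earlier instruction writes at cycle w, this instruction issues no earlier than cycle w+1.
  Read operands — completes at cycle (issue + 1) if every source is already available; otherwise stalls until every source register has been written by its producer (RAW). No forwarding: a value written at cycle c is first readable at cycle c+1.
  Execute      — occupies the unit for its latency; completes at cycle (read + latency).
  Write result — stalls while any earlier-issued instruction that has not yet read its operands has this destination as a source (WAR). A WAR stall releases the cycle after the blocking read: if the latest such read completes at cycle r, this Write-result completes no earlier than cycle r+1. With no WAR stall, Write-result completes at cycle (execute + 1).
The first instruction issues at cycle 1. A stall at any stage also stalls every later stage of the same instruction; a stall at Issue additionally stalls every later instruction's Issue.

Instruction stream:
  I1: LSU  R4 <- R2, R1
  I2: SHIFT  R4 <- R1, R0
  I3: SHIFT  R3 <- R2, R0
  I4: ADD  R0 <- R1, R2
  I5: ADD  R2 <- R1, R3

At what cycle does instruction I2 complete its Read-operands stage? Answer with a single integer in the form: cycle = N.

t=1  I1→LSU
t=2  I1 RO
t=3  I1 EX
t=4  I1 WR R4
t=5  I2→SHIFT
t=6  I2 RO
t=7  I2 EX
t=8  I2 WR R4
t=9  I3→SHIFT
t=10  I3 RO | I4→ADD
t=11  I3 EX | I4 RO
t=12  I3 WR R3
t=13  I4 EX
t=14  I4 WR R0
t=15  I5→ADD
t=16  I5 RO
t=18  I5 EX
t=19  I5 WR R2

cycle = 6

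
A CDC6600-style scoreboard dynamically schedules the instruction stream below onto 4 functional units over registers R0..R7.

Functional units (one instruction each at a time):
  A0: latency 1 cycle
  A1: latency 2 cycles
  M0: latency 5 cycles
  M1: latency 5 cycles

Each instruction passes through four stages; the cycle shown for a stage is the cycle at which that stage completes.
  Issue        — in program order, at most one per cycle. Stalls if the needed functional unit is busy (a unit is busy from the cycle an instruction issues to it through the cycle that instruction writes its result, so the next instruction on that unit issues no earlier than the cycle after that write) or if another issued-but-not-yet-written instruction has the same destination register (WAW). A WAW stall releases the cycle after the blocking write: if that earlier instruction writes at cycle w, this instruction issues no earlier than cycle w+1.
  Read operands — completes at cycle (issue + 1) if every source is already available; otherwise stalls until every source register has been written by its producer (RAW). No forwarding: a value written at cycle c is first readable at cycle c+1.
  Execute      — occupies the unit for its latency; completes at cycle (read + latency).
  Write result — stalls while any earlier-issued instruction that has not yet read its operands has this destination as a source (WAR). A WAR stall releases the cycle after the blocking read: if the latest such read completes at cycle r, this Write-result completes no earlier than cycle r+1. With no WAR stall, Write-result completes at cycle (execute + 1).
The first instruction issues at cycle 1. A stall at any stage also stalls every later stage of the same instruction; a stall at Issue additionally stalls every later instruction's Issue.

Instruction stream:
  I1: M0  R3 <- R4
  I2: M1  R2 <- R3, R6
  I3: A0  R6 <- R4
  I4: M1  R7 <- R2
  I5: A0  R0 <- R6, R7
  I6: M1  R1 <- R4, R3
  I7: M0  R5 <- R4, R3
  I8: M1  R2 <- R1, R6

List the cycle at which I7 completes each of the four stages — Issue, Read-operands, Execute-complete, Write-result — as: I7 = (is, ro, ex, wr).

  I1 | 1 | 2 | 7 | 8
  I2 | 2 | 9 | 14 | 15   RAW R3: wait I1 write@8
  I3 | 3 | 4 | 5 | 10   WAR R6: wait I2 read@9
  I4 | 16 | 17 | 22 | 23   struct: M1 busy until I2 writes@15
  I5 | 17 | 24 | 25 | 26   RAW R7: wait I4 write@23
  I6 | 24 | 25 | 30 | 31   struct: M1 busy until I4 writes@23
  I7 | 25 | 26 | 31 | 32
  I8 | 32 | 33 | 38 | 39   struct: M1 busy until I6 writes@31

I7 = (25, 26, 31, 32)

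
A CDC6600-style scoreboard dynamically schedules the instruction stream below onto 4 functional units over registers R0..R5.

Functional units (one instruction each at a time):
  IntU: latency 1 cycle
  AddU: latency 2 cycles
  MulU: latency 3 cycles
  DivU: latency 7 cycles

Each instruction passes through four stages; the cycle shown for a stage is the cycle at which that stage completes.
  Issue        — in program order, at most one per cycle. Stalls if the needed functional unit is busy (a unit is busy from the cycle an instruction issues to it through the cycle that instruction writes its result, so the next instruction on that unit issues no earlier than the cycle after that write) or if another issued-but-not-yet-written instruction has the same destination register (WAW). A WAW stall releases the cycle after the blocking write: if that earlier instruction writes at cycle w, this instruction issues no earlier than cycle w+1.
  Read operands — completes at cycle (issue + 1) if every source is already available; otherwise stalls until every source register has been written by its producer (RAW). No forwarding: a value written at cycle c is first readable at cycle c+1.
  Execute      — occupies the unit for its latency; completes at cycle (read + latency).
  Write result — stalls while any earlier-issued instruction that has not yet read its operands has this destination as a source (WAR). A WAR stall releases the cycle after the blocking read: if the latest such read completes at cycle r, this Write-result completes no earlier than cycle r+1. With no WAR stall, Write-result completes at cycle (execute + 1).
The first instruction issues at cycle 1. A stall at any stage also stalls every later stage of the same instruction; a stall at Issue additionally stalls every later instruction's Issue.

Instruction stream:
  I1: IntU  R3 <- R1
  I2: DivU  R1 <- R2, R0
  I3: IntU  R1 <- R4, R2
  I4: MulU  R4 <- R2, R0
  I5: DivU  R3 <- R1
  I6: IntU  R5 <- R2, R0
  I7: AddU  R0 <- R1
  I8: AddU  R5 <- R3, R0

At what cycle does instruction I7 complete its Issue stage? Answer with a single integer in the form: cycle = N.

cycle = 17

[1] I1 issues→IntU
[2] I1 reads · I2 issues→DivU
[3] I1 exec-done · I2 reads
[4] I1 writes R3
[10] I2 exec-done
[11] I2 writes R1
[12] I3 issues→IntU
[13] I3 reads · I4 issues→MulU
[14] I3 exec-done · I4 reads · I5 issues→DivU
[15] I3 writes R1
[16] I5 reads · I6 issues→IntU
[17] I4 exec-done · I6 reads · I7 issues→AddU
[18] I4 writes R4 · I6 exec-done · I7 reads
[19] I6 writes R5
[20] I7 exec-done
[21] I7 writes R0
[22] I8 issues→AddU
[23] I5 exec-done
[24] I5 writes R3
[25] I8 reads
[27] I8 exec-done
[28] I8 writes R5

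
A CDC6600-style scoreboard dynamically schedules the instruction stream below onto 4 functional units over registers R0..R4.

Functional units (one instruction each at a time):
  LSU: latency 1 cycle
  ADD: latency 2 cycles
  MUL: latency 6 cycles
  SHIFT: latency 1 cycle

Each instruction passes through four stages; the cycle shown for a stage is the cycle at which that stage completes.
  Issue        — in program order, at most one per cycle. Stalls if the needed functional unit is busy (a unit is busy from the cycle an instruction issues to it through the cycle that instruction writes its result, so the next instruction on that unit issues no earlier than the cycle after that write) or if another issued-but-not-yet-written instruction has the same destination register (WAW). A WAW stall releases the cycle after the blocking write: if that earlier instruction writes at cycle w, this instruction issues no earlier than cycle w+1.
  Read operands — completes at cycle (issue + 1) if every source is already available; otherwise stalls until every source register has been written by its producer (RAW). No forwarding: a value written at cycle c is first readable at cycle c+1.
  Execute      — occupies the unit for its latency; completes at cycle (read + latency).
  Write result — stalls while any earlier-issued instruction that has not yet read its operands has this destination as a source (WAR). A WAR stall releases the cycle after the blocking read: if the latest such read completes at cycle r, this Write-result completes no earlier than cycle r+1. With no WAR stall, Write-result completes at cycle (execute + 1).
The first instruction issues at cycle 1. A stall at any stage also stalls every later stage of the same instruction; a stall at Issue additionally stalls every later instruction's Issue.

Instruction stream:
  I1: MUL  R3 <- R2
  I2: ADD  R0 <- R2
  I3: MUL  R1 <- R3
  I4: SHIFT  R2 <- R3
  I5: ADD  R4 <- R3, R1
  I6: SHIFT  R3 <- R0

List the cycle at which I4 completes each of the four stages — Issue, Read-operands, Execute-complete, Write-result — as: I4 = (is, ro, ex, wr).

I4 = (11, 12, 13, 14)

I1: IS=1 RO=2 EX=8 WR=9
I2: IS=2 RO=3 EX=5 WR=6
I3: IS=10 RO=11 EX=17 WR=18  [struct: MUL busy until I1 writes@9]
I4: IS=11 RO=12 EX=13 WR=14
I5: IS=12 RO=19 EX=21 WR=22  [RAW R1: wait I3 write@18]
I6: IS=15 RO=16 EX=17 WR=20  [struct: SHIFT busy until I4 writes@14; WAR R3: wait I5 read@19]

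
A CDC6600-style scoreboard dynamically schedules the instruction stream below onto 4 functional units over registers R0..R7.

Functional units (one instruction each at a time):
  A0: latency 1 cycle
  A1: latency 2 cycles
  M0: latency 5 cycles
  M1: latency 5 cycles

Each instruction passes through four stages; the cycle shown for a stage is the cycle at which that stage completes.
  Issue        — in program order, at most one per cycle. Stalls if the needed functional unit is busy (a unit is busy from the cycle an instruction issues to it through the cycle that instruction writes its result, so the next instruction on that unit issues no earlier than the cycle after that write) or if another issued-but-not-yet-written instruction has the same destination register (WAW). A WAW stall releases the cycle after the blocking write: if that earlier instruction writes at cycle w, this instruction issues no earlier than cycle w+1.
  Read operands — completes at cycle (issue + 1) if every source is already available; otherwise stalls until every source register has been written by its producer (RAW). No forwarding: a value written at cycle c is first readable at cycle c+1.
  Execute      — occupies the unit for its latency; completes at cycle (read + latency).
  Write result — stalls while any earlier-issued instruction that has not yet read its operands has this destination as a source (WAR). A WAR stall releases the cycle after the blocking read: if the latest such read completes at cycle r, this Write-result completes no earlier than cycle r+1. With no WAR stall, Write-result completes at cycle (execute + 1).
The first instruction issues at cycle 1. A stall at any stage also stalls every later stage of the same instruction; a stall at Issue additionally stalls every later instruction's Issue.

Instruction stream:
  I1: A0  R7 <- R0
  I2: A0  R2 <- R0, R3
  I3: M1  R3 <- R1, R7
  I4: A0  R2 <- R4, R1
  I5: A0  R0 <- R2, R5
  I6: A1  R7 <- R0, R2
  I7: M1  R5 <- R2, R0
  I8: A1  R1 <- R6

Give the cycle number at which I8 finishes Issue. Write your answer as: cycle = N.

cycle = 21

cycle 1: issue I1 (A0)
cycle 2: I1 read-ops
cycle 3: I1 finished on A0
cycle 4: I1→R7
cycle 5: issue I2 (A0)
cycle 6: I2 read-ops · issue I3 (M1)
cycle 7: I2 finished on A0 · I3 read-ops
cycle 8: I2→R2
cycle 9: issue I4 (A0)
cycle 10: I4 read-ops
cycle 11: I4 finished on A0
cycle 12: I3 finished on M1 · I4→R2
cycle 13: I3→R3 · issue I5 (A0)
cycle 14: I5 read-ops · issue I6 (A1)
cycle 15: I5 finished on A0 · issue I7 (M1)
cycle 16: I5→R0
cycle 17: I6 read-ops · I7 read-ops
cycle 19: I6 finished on A1
cycle 20: I6→R7
cycle 21: issue I8 (A1)
cycle 22: I7 finished on M1 · I8 read-ops
cycle 23: I7→R5
cycle 24: I8 finished on A1
cycle 25: I8→R1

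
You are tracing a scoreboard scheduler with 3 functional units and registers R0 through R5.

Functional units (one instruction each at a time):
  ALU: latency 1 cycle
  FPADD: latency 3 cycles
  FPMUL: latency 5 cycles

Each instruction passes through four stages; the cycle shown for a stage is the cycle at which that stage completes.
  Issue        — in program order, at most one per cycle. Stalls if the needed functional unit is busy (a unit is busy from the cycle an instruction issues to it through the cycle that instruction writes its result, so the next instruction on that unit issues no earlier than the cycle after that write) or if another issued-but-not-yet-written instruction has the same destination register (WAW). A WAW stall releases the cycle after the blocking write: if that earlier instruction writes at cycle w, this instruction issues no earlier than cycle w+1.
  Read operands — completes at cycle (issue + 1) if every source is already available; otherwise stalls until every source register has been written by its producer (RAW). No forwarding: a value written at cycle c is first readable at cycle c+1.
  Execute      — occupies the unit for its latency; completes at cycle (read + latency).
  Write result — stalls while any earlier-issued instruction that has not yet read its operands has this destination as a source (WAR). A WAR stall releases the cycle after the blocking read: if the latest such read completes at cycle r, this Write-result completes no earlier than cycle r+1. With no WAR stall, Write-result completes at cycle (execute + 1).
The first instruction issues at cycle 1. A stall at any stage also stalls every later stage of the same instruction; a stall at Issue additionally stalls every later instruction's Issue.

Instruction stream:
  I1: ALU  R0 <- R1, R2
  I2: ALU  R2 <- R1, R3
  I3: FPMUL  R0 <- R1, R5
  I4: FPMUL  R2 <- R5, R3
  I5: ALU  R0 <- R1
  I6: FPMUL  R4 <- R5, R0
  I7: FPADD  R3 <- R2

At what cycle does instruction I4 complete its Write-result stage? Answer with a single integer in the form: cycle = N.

cycle 1: issue I1 (ALU)
cycle 2: I1 read-ops
cycle 3: I1 finished on ALU
cycle 4: I1→R0
cycle 5: issue I2 (ALU)
cycle 6: I2 read-ops, issue I3 (FPMUL)
cycle 7: I2 finished on ALU, I3 read-ops
cycle 8: I2→R2
cycle 12: I3 finished on FPMUL
cycle 13: I3→R0
cycle 14: issue I4 (FPMUL)
cycle 15: I4 read-ops, issue I5 (ALU)
cycle 16: I5 read-ops
cycle 17: I5 finished on ALU
cycle 18: I5→R0
cycle 20: I4 finished on FPMUL
cycle 21: I4→R2
cycle 22: issue I6 (FPMUL)
cycle 23: I6 read-ops, issue I7 (FPADD)
cycle 24: I7 read-ops
cycle 27: I7 finished on FPADD
cycle 28: I6 finished on FPMUL, I7→R3
cycle 29: I6→R4

cycle = 21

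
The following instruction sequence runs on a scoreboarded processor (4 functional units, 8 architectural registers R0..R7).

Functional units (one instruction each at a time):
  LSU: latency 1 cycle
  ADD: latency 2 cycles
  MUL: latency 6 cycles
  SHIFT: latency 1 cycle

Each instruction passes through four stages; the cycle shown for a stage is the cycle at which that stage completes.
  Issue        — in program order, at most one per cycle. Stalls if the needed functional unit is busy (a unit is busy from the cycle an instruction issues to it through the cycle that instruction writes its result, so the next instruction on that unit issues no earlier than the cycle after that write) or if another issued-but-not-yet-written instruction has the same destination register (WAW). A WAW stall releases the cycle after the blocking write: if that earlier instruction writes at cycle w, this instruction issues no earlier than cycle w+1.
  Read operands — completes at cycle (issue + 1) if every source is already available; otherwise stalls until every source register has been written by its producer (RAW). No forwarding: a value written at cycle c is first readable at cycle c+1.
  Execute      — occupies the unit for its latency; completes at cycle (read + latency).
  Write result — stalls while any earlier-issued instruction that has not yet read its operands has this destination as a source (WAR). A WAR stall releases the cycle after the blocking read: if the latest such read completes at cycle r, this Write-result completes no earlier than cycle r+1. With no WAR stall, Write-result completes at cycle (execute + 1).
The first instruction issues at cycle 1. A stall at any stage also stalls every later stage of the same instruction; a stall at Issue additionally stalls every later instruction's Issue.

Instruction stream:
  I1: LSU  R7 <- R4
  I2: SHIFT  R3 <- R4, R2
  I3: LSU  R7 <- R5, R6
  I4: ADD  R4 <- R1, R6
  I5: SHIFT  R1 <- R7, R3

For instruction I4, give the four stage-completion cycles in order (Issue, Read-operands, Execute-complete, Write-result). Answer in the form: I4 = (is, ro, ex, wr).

I4 = (6, 7, 9, 10)

[1] I1 issues→LSU
[2] I1 reads | I2 issues→SHIFT
[3] I1 exec-done | I2 reads
[4] I1 writes R7 | I2 exec-done
[5] I2 writes R3 | I3 issues→LSU
[6] I3 reads | I4 issues→ADD
[7] I3 exec-done | I4 reads | I5 issues→SHIFT
[8] I3 writes R7
[9] I4 exec-done | I5 reads
[10] I4 writes R4 | I5 exec-done
[11] I5 writes R1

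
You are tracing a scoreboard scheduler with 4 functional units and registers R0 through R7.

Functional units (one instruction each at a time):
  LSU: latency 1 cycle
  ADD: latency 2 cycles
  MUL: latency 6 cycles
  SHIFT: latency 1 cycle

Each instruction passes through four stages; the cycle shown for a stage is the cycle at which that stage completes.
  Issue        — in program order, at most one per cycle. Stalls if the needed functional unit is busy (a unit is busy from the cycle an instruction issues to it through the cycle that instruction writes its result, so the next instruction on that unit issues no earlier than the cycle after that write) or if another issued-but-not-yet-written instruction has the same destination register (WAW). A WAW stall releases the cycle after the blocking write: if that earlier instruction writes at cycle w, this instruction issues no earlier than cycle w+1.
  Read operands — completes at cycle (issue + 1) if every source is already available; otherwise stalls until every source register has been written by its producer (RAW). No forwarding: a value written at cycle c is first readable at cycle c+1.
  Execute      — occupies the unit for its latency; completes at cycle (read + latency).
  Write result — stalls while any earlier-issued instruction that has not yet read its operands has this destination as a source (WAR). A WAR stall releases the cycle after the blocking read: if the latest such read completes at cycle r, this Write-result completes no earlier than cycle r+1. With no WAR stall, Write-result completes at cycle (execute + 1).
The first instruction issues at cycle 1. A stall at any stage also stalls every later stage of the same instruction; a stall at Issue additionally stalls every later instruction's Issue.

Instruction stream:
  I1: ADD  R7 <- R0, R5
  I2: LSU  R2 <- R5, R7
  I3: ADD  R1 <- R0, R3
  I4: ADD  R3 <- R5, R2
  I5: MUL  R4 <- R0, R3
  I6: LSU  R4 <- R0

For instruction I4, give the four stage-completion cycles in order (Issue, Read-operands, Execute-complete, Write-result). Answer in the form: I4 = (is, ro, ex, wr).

t=1  I1 issues→ADD
t=2  I1 reads, I2 issues→LSU
t=4  I1 exec-done
t=5  I1 writes R7
t=6  I2 reads, I3 issues→ADD
t=7  I2 exec-done, I3 reads
t=8  I2 writes R2
t=9  I3 exec-done
t=10  I3 writes R1
t=11  I4 issues→ADD
t=12  I4 reads, I5 issues→MUL
t=14  I4 exec-done
t=15  I4 writes R3
t=16  I5 reads
t=22  I5 exec-done
t=23  I5 writes R4
t=24  I6 issues→LSU
t=25  I6 reads
t=26  I6 exec-done
t=27  I6 writes R4

I4 = (11, 12, 14, 15)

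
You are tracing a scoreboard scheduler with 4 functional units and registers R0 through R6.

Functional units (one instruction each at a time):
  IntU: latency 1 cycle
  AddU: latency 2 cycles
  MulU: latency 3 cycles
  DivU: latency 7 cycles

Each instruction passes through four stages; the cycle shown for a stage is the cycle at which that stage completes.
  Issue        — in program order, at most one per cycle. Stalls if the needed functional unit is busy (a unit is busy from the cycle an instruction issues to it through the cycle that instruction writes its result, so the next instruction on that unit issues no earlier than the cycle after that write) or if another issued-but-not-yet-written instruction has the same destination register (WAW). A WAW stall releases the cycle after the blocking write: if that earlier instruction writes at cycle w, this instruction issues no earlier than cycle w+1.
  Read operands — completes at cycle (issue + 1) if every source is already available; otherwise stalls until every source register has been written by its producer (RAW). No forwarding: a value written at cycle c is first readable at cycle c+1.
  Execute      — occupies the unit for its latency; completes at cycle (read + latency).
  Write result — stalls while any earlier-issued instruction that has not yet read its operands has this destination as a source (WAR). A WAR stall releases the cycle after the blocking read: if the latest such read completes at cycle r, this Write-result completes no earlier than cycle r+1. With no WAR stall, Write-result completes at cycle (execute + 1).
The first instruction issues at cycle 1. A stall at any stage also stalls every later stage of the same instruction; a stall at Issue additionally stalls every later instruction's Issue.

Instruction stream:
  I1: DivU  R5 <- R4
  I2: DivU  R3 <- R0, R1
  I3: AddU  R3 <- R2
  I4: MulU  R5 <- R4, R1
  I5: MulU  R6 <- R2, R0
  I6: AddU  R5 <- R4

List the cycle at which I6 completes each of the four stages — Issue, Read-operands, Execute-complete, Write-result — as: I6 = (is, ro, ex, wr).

I1: IS=1 RO=2 EX=9 WR=10
I2: IS=11 RO=12 EX=19 WR=20  [struct: DivU busy until I1 writes@10]
I3: IS=21 RO=22 EX=24 WR=25  [WAW R3: wait I2 write@20]
I4: IS=22 RO=23 EX=26 WR=27
I5: IS=28 RO=29 EX=32 WR=33  [struct: MulU busy until I4 writes@27]
I6: IS=29 RO=30 EX=32 WR=33

I6 = (29, 30, 32, 33)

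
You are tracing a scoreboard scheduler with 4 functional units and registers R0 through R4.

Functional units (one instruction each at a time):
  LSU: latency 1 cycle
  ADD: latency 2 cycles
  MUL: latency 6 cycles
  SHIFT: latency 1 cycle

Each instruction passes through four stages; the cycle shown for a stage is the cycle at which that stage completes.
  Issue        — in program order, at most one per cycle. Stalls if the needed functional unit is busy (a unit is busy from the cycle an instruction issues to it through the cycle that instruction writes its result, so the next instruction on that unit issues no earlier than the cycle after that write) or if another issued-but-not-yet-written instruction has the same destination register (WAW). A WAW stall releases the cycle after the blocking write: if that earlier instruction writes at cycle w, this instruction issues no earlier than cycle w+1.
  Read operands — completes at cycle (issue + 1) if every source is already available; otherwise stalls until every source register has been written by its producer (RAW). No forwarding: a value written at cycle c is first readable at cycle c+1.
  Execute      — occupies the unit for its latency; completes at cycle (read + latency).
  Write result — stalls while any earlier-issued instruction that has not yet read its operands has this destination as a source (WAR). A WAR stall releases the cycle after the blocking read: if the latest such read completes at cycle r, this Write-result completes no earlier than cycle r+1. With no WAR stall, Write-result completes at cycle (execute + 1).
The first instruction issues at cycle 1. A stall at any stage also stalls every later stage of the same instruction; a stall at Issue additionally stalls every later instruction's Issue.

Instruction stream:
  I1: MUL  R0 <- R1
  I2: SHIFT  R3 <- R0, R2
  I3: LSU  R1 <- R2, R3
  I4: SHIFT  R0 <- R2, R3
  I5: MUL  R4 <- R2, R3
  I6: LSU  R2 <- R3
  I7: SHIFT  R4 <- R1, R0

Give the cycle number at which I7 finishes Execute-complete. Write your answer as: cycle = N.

cycle 1: I1 dispatched to MUL
cycle 2: I1 operands ready | I2 dispatched to SHIFT
cycle 3: I3 dispatched to LSU
cycle 8: I1 complete
cycle 9: R0←I1
cycle 10: I2 operands ready
cycle 11: I2 complete
cycle 12: R3←I2
cycle 13: I3 operands ready | I4 dispatched to SHIFT
cycle 14: I3 complete | I4 operands ready | I5 dispatched to MUL
cycle 15: R1←I3 | I4 complete | I5 operands ready
cycle 16: R0←I4 | I6 dispatched to LSU
cycle 17: I6 operands ready
cycle 18: I6 complete
cycle 19: R2←I6
cycle 21: I5 complete
cycle 22: R4←I5
cycle 23: I7 dispatched to SHIFT
cycle 24: I7 operands ready
cycle 25: I7 complete
cycle 26: R4←I7

cycle = 25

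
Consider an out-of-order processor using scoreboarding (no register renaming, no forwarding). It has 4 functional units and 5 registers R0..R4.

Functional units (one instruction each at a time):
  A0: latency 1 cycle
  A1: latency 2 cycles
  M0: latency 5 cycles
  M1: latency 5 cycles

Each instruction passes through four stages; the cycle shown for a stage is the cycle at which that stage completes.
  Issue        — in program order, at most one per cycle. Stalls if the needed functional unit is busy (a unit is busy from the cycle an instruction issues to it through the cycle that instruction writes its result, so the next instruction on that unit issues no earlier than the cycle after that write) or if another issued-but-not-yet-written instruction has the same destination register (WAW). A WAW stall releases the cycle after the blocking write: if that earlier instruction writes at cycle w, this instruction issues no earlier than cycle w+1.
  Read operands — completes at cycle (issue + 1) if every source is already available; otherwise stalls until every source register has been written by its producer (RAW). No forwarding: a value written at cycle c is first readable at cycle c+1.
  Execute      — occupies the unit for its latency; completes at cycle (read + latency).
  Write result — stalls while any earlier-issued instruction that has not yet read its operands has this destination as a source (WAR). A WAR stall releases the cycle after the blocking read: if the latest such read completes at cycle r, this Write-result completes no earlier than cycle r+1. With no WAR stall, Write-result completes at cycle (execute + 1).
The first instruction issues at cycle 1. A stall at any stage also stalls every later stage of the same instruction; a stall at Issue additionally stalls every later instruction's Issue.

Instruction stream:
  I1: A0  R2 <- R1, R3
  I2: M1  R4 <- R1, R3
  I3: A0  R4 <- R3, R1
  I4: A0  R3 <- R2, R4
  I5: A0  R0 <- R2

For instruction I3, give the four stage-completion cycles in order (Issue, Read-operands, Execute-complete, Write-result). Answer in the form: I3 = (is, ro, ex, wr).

[1] I1 issues→A0
[2] I1 reads; I2 issues→M1
[3] I1 exec-done; I2 reads
[4] I1 writes R2
[8] I2 exec-done
[9] I2 writes R4
[10] I3 issues→A0
[11] I3 reads
[12] I3 exec-done
[13] I3 writes R4
[14] I4 issues→A0
[15] I4 reads
[16] I4 exec-done
[17] I4 writes R3
[18] I5 issues→A0
[19] I5 reads
[20] I5 exec-done
[21] I5 writes R0

I3 = (10, 11, 12, 13)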